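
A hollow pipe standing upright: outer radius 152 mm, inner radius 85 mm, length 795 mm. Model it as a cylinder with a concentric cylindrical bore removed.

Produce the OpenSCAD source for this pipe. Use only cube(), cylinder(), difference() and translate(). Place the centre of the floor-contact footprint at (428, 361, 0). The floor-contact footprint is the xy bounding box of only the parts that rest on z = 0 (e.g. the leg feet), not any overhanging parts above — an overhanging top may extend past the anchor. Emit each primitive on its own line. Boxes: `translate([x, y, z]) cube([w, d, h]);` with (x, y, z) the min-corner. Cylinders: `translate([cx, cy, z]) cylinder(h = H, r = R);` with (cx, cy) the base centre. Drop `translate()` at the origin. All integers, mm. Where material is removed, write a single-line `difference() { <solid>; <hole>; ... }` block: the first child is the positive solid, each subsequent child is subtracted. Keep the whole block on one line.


difference() { translate([428, 361, 0]) cylinder(h = 795, r = 152); translate([428, 361, 0]) cylinder(h = 795, r = 85); }


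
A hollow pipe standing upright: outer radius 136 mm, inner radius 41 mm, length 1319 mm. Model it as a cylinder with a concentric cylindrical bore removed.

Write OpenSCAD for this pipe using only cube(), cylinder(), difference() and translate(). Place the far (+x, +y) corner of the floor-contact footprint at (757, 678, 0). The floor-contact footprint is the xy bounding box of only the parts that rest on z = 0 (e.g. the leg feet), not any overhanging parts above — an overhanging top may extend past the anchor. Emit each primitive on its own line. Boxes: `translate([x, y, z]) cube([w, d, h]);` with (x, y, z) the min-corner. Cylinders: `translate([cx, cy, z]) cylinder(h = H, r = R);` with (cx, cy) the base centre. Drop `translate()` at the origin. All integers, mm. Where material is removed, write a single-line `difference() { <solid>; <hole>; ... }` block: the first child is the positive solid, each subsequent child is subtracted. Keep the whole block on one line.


difference() { translate([621, 542, 0]) cylinder(h = 1319, r = 136); translate([621, 542, 0]) cylinder(h = 1319, r = 41); }


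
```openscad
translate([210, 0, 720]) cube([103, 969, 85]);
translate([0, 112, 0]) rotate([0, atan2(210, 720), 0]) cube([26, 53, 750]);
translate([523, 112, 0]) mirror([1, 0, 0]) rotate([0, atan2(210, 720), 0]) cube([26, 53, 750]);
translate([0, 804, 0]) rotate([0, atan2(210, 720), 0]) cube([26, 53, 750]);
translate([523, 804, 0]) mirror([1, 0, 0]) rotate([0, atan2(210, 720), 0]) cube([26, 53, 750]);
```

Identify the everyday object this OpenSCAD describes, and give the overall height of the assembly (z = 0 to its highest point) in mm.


A sawhorse. The overall height is 805 mm.

A beam across two mirrored pairs of raked legs — a sawhorse. The beam's underside is at z = 720 (matching the legs' vertical rise in atan2(210, 720)) and the beam is 85 mm tall, so its top is at 720 + 85 = 805 mm. The raked legs top out at the beam's underside, so that is the highest point.


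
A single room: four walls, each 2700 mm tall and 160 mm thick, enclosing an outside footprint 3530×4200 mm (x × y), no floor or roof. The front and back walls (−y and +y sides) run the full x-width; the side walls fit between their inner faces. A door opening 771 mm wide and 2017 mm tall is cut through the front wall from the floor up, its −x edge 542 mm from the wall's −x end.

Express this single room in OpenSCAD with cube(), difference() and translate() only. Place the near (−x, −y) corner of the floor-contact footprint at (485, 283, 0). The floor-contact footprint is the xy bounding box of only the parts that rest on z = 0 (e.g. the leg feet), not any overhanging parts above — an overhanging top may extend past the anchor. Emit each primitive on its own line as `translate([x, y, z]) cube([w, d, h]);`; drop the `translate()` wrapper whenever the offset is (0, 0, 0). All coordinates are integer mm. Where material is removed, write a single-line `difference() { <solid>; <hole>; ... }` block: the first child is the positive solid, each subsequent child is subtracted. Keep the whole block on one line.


difference() { translate([485, 283, 0]) cube([3530, 160, 2700]); translate([1027, 283, 0]) cube([771, 160, 2017]); }
translate([485, 4323, 0]) cube([3530, 160, 2700]);
translate([485, 443, 0]) cube([160, 3880, 2700]);
translate([3855, 443, 0]) cube([160, 3880, 2700]);


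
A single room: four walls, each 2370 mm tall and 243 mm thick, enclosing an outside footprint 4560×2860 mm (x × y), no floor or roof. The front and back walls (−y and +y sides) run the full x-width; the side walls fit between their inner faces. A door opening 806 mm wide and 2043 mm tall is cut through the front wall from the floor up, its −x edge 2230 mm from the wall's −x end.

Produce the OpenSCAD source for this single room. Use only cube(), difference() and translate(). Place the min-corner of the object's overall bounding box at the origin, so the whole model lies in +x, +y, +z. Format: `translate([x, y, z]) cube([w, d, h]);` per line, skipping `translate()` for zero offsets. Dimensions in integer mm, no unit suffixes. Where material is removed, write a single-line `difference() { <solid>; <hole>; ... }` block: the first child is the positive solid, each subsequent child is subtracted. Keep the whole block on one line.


difference() { cube([4560, 243, 2370]); translate([2230, 0, 0]) cube([806, 243, 2043]); }
translate([0, 2617, 0]) cube([4560, 243, 2370]);
translate([0, 243, 0]) cube([243, 2374, 2370]);
translate([4317, 243, 0]) cube([243, 2374, 2370]);


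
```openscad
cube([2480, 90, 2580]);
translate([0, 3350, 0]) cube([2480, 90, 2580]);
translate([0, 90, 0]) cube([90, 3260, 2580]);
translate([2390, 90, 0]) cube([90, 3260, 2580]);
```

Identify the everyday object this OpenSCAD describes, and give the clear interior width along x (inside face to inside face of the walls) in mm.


A house (or room) frame. The interior width is 2300 mm.

Four 2580 mm walls enclosing a rectangle with no floor or roof — a room or house frame. Outside width is 2480 mm and wall thickness is 90 mm, so the interior width is 2480 − 2 × 90 = 2300 mm.


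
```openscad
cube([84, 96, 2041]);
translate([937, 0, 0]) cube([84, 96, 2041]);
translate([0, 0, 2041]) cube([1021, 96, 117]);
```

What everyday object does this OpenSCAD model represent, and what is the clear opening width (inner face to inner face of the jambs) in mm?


A door frame. The clear opening width is 853 mm.

Two 2041 mm tall posts with a header on top — a door frame. The left jamb is 84 mm wide at x = 0; the right jamb starts at x = 937. The clear opening is 937 − 84 = 853 mm.


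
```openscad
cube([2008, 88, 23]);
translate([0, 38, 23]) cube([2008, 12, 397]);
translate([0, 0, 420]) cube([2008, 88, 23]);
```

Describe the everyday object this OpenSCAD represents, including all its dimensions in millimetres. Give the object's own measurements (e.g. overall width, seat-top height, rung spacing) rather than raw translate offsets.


An I-beam lying along x, 2008 mm long. Overall section height 443 mm. Two flanges 88 mm wide (y) and 23 mm thick, one on the floor and one at the top; a web 12 mm thick runs between them, centred on the flange width.


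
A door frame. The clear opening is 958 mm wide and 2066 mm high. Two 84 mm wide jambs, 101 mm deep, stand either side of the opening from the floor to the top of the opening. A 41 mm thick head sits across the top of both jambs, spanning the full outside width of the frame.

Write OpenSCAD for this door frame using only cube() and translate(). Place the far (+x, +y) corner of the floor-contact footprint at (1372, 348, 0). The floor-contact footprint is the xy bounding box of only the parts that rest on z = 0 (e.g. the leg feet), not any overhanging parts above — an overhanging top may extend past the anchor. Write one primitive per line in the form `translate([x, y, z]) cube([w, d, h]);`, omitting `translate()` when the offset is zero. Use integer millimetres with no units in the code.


translate([246, 247, 0]) cube([84, 101, 2066]);
translate([1288, 247, 0]) cube([84, 101, 2066]);
translate([246, 247, 2066]) cube([1126, 101, 41]);


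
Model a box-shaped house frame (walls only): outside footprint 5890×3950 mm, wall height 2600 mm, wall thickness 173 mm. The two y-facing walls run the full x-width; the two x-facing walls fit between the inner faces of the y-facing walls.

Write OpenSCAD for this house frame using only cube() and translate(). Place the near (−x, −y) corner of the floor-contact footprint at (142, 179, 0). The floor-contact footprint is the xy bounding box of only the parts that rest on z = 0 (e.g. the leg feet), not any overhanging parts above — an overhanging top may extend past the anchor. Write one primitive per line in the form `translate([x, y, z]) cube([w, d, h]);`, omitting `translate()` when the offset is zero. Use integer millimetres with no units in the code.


translate([142, 179, 0]) cube([5890, 173, 2600]);
translate([142, 3956, 0]) cube([5890, 173, 2600]);
translate([142, 352, 0]) cube([173, 3604, 2600]);
translate([5859, 352, 0]) cube([173, 3604, 2600]);


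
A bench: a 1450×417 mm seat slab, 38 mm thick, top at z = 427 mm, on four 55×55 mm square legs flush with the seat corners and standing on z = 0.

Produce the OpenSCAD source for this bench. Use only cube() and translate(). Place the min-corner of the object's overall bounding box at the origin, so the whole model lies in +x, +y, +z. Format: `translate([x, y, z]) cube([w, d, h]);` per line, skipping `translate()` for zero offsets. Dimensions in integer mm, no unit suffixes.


translate([0, 0, 389]) cube([1450, 417, 38]);
cube([55, 55, 389]);
translate([0, 362, 0]) cube([55, 55, 389]);
translate([1395, 0, 0]) cube([55, 55, 389]);
translate([1395, 362, 0]) cube([55, 55, 389]);


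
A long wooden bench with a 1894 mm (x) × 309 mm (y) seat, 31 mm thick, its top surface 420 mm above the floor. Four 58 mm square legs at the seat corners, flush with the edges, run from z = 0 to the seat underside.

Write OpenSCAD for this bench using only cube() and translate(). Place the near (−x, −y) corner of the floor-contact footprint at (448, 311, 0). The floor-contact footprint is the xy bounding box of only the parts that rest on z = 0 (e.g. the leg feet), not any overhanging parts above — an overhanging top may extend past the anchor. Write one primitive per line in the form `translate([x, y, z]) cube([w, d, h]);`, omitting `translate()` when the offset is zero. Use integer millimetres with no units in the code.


translate([448, 311, 389]) cube([1894, 309, 31]);
translate([448, 311, 0]) cube([58, 58, 389]);
translate([448, 562, 0]) cube([58, 58, 389]);
translate([2284, 311, 0]) cube([58, 58, 389]);
translate([2284, 562, 0]) cube([58, 58, 389]);


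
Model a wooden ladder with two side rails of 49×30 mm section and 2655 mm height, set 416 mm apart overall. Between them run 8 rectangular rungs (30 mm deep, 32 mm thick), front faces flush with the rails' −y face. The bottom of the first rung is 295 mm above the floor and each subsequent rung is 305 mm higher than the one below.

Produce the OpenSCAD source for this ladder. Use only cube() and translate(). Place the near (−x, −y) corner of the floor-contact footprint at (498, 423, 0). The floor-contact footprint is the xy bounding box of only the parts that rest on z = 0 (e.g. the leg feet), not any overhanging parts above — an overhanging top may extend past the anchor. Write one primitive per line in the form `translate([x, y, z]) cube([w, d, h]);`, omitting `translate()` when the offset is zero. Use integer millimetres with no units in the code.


translate([498, 423, 0]) cube([49, 30, 2655]);
translate([865, 423, 0]) cube([49, 30, 2655]);
translate([547, 423, 295]) cube([318, 30, 32]);
translate([547, 423, 600]) cube([318, 30, 32]);
translate([547, 423, 905]) cube([318, 30, 32]);
translate([547, 423, 1210]) cube([318, 30, 32]);
translate([547, 423, 1515]) cube([318, 30, 32]);
translate([547, 423, 1820]) cube([318, 30, 32]);
translate([547, 423, 2125]) cube([318, 30, 32]);
translate([547, 423, 2430]) cube([318, 30, 32]);


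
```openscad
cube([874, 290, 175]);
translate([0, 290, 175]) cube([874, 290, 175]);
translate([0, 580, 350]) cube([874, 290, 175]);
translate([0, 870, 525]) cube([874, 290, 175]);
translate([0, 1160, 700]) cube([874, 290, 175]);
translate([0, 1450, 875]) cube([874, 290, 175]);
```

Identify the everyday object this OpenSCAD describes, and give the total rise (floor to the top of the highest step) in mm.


A staircase. The total rise is 1050 mm.

6 identical blocks, each offset up and back from the previous — a staircase. Each step is 175 mm tall and there are 6 of them, so the total rise is 6 × 175 = 1050 mm.


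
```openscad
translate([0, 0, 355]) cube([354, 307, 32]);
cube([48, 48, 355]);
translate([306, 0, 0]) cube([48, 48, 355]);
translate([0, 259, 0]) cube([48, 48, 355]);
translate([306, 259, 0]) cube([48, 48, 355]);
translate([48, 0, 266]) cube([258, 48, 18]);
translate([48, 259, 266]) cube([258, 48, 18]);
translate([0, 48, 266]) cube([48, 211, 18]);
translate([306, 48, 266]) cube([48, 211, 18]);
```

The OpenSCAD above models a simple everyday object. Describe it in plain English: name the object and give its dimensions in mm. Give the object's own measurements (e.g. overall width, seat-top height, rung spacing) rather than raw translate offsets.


A four-legged stool. The seat is a 354×307×32 mm slab whose top surface is at z = 387 mm; four square legs, each 48×48 mm in cross-section, run from the floor (z = 0) to the underside of the seat, each flush with a corner of the seat. Four stretchers, 48 mm wide and 18 mm tall, connect adjacent legs with their undersides at z = 266 mm, each running between the inner faces of the legs it joins and aligned with the legs' outer faces on the other axis.


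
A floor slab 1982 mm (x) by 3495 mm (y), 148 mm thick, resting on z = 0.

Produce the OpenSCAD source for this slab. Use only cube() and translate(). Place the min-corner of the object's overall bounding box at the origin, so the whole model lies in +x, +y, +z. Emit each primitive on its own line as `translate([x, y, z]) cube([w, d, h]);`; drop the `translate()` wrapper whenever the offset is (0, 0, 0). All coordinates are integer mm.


cube([1982, 3495, 148]);


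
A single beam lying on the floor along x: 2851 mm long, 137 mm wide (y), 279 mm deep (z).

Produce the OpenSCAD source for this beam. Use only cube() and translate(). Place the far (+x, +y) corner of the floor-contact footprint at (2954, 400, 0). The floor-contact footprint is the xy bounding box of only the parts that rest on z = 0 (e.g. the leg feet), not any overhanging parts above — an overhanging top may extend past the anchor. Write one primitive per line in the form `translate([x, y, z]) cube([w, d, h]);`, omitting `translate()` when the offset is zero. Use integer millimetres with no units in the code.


translate([103, 263, 0]) cube([2851, 137, 279]);


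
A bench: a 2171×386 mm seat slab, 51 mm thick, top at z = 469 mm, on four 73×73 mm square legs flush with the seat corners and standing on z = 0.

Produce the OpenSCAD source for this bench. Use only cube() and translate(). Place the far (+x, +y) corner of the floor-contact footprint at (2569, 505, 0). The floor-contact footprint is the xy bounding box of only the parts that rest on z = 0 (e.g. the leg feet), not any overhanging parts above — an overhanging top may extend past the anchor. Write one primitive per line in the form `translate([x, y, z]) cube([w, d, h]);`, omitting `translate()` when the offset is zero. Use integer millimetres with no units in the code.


translate([398, 119, 418]) cube([2171, 386, 51]);
translate([398, 119, 0]) cube([73, 73, 418]);
translate([398, 432, 0]) cube([73, 73, 418]);
translate([2496, 119, 0]) cube([73, 73, 418]);
translate([2496, 432, 0]) cube([73, 73, 418]);


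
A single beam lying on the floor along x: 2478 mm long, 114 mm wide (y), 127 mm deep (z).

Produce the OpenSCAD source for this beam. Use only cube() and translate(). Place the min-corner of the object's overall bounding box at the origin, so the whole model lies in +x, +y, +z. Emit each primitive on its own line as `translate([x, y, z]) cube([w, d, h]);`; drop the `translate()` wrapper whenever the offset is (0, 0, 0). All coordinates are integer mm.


cube([2478, 114, 127]);


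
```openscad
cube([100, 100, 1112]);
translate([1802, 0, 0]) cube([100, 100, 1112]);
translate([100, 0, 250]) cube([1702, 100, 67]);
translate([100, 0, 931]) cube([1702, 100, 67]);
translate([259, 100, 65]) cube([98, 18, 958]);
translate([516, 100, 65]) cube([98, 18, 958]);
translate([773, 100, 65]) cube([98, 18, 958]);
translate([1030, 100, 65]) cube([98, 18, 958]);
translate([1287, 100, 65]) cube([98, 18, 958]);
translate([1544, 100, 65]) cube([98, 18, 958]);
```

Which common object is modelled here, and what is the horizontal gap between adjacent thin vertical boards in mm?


A fence section. The picket gap is 159 mm.

Two posts, two rails, 6 pickets — a fence section. Span 1702 mm holds 6 pickets of 98 mm with 7 equal gaps: ⌊(1702 − 6·98) / 7⌋ = 159 mm.


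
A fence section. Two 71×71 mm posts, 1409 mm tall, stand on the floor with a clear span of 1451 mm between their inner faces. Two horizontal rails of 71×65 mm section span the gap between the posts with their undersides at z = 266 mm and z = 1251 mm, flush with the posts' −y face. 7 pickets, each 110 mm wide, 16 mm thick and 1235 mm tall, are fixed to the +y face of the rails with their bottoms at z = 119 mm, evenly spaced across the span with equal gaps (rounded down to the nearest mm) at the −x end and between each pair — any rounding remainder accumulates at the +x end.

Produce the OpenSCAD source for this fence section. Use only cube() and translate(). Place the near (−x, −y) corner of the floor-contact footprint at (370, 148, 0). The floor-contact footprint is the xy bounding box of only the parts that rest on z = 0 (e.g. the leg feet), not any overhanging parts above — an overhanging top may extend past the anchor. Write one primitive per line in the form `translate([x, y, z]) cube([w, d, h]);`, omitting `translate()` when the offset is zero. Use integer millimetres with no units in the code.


translate([370, 148, 0]) cube([71, 71, 1409]);
translate([1892, 148, 0]) cube([71, 71, 1409]);
translate([441, 148, 266]) cube([1451, 71, 65]);
translate([441, 148, 1251]) cube([1451, 71, 65]);
translate([526, 219, 119]) cube([110, 16, 1235]);
translate([721, 219, 119]) cube([110, 16, 1235]);
translate([916, 219, 119]) cube([110, 16, 1235]);
translate([1111, 219, 119]) cube([110, 16, 1235]);
translate([1306, 219, 119]) cube([110, 16, 1235]);
translate([1501, 219, 119]) cube([110, 16, 1235]);
translate([1696, 219, 119]) cube([110, 16, 1235]);


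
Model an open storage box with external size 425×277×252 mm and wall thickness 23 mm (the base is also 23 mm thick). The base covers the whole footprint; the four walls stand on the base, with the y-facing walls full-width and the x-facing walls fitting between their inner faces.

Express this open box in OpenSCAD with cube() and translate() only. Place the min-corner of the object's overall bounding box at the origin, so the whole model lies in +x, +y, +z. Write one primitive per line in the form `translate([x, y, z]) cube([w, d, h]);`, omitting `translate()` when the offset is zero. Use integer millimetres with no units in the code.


cube([425, 277, 23]);
translate([0, 0, 23]) cube([425, 23, 229]);
translate([0, 254, 23]) cube([425, 23, 229]);
translate([0, 23, 23]) cube([23, 231, 229]);
translate([402, 23, 23]) cube([23, 231, 229]);


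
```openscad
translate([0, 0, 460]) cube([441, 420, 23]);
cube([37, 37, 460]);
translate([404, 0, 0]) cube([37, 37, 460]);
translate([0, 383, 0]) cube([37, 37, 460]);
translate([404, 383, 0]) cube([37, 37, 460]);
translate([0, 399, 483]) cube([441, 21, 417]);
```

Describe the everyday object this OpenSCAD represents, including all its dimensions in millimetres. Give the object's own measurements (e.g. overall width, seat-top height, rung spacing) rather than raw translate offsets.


A chair. The seat is a 441×420×23 mm slab with its top at z = 483 mm, on four 37×37 mm corner legs (flush with the seat edges, standing on z = 0). A flat backrest 21 mm thick, 417 mm tall, spans the full seat width and rises from the seat top along its +y edge, rear face flush with the rear of the seat.


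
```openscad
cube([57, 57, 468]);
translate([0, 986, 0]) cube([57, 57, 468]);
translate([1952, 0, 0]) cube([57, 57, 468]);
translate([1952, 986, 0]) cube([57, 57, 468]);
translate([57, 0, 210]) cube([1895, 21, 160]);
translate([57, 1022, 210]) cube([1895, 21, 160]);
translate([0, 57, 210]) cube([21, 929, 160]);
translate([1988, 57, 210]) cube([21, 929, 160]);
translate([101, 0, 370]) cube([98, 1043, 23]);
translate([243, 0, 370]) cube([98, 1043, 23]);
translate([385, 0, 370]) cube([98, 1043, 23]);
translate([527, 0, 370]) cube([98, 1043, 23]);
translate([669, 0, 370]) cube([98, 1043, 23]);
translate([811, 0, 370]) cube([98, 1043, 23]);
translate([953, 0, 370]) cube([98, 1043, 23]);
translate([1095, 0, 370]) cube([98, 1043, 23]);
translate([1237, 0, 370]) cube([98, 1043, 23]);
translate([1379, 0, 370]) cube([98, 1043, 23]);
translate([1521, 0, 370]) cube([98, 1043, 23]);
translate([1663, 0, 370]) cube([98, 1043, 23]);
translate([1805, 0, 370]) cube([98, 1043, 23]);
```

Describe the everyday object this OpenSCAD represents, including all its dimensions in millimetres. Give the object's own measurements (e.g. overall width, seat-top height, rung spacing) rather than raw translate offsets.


A bed frame 2009 mm long (x) by 1043 mm wide (y). Four 57×57 mm corner posts, 468 mm tall, at the corners of the footprint. Four rails of 21 mm thickness and 160 mm height run between adjacent posts with their undersides at z = 210 mm, their outer faces flush with the outside of the frame (the two x-running rails run between the posts' inner faces; the two y-running rails run between the posts' inner faces). 13 slats, each 98 mm wide (x) and 23 mm thick, lie across the top of the two x-running rails, running the full 1043 mm width of the frame in y; along x they sit between the end posts with a 44 mm gap after the −x posts and between neighbouring slats, leaving 49 mm before the +x posts.


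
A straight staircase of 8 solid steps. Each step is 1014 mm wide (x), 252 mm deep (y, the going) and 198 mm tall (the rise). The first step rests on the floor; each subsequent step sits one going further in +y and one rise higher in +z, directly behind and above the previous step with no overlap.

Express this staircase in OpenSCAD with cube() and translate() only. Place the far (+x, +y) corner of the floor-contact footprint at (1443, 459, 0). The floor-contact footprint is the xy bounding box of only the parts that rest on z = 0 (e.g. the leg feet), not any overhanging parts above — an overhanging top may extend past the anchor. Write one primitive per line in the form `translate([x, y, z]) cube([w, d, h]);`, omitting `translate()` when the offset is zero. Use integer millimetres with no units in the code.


translate([429, 207, 0]) cube([1014, 252, 198]);
translate([429, 459, 198]) cube([1014, 252, 198]);
translate([429, 711, 396]) cube([1014, 252, 198]);
translate([429, 963, 594]) cube([1014, 252, 198]);
translate([429, 1215, 792]) cube([1014, 252, 198]);
translate([429, 1467, 990]) cube([1014, 252, 198]);
translate([429, 1719, 1188]) cube([1014, 252, 198]);
translate([429, 1971, 1386]) cube([1014, 252, 198]);


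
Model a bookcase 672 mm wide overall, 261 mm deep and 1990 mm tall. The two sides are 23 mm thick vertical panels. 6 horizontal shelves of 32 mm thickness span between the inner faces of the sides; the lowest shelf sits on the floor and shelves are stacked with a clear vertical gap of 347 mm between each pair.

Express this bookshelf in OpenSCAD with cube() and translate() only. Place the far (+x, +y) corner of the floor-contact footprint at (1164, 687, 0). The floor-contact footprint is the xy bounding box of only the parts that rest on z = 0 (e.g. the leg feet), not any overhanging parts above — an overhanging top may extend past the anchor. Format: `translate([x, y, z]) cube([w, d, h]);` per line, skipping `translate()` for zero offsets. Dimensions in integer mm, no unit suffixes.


translate([492, 426, 0]) cube([23, 261, 1990]);
translate([1141, 426, 0]) cube([23, 261, 1990]);
translate([515, 426, 0]) cube([626, 261, 32]);
translate([515, 426, 379]) cube([626, 261, 32]);
translate([515, 426, 758]) cube([626, 261, 32]);
translate([515, 426, 1137]) cube([626, 261, 32]);
translate([515, 426, 1516]) cube([626, 261, 32]);
translate([515, 426, 1895]) cube([626, 261, 32]);


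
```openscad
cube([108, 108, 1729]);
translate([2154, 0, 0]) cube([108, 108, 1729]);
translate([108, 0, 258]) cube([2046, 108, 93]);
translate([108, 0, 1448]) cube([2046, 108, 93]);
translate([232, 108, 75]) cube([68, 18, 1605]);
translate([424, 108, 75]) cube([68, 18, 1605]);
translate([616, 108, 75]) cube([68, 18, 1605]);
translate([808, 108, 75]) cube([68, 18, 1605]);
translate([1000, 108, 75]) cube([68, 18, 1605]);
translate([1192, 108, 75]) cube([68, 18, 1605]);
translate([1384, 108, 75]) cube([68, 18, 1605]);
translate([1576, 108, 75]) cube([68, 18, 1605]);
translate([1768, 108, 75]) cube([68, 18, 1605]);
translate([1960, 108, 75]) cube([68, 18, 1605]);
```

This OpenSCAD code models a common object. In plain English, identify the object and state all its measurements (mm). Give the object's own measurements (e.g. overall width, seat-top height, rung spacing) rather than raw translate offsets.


A fence section. Two 108×108 mm posts, 1729 mm tall, stand on the floor with a clear span of 2046 mm between their inner faces. Two horizontal rails of 108×93 mm section span the gap between the posts with their undersides at z = 258 mm and z = 1448 mm, flush with the posts' −y face. 10 pickets, each 68 mm wide, 18 mm thick and 1605 mm tall, are fixed to the +y face of the rails with their bottoms at z = 75 mm, spaced across the span with a 124 mm gap after the −x post and between neighbouring pickets, with 126 mm left before the +x post.


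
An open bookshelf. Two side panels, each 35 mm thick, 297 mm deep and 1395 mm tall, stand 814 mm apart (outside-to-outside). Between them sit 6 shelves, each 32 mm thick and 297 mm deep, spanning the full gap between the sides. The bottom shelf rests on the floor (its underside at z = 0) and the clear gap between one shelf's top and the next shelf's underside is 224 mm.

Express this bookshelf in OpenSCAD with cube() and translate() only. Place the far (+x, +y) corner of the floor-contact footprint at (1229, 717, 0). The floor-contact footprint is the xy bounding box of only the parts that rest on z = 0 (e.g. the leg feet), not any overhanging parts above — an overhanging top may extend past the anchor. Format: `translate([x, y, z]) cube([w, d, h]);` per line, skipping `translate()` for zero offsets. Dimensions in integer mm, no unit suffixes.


translate([415, 420, 0]) cube([35, 297, 1395]);
translate([1194, 420, 0]) cube([35, 297, 1395]);
translate([450, 420, 0]) cube([744, 297, 32]);
translate([450, 420, 256]) cube([744, 297, 32]);
translate([450, 420, 512]) cube([744, 297, 32]);
translate([450, 420, 768]) cube([744, 297, 32]);
translate([450, 420, 1024]) cube([744, 297, 32]);
translate([450, 420, 1280]) cube([744, 297, 32]);


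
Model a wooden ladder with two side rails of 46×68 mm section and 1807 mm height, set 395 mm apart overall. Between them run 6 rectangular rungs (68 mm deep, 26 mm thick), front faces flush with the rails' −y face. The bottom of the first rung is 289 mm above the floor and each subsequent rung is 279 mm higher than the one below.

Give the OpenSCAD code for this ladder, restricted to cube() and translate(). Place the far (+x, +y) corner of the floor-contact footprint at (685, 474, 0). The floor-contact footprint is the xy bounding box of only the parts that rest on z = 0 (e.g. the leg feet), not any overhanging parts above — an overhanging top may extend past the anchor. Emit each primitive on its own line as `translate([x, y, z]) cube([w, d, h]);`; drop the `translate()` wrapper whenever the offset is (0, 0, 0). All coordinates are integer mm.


// rung span = 395 - 2*46 = 303
// rung[k] z = 289 + k*279
translate([290, 406, 0]) cube([46, 68, 1807]);
translate([639, 406, 0]) cube([46, 68, 1807]);
translate([336, 406, 289]) cube([303, 68, 26]);
translate([336, 406, 568]) cube([303, 68, 26]);
translate([336, 406, 847]) cube([303, 68, 26]);
translate([336, 406, 1126]) cube([303, 68, 26]);
translate([336, 406, 1405]) cube([303, 68, 26]);
translate([336, 406, 1684]) cube([303, 68, 26]);


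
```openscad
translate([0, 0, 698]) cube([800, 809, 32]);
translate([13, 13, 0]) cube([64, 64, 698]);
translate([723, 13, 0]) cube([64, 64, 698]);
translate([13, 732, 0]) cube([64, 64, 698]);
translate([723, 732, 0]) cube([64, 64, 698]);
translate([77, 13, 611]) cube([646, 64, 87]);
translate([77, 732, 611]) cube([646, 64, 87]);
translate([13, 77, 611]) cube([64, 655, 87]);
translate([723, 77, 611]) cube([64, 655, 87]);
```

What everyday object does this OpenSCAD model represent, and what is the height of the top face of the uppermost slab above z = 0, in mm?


A table. The table height is 730 mm.

A 800×809×32 slab sits at z = 698 on four 64 mm square posts — a table. The top surface is at 698 + 32 = 730 mm.


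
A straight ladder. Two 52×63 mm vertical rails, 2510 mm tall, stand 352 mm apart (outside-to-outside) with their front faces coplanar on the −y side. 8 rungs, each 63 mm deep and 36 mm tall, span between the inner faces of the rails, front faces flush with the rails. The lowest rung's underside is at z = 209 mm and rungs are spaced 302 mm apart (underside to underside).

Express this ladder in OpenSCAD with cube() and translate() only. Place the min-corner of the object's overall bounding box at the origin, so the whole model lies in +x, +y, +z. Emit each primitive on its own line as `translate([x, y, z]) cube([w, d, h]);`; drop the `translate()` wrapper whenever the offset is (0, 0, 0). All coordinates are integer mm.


// rung span = 352 - 2*52 = 248
// rung[k] z = 209 + k*302
cube([52, 63, 2510]);
translate([300, 0, 0]) cube([52, 63, 2510]);
translate([52, 0, 209]) cube([248, 63, 36]);
translate([52, 0, 511]) cube([248, 63, 36]);
translate([52, 0, 813]) cube([248, 63, 36]);
translate([52, 0, 1115]) cube([248, 63, 36]);
translate([52, 0, 1417]) cube([248, 63, 36]);
translate([52, 0, 1719]) cube([248, 63, 36]);
translate([52, 0, 2021]) cube([248, 63, 36]);
translate([52, 0, 2323]) cube([248, 63, 36]);


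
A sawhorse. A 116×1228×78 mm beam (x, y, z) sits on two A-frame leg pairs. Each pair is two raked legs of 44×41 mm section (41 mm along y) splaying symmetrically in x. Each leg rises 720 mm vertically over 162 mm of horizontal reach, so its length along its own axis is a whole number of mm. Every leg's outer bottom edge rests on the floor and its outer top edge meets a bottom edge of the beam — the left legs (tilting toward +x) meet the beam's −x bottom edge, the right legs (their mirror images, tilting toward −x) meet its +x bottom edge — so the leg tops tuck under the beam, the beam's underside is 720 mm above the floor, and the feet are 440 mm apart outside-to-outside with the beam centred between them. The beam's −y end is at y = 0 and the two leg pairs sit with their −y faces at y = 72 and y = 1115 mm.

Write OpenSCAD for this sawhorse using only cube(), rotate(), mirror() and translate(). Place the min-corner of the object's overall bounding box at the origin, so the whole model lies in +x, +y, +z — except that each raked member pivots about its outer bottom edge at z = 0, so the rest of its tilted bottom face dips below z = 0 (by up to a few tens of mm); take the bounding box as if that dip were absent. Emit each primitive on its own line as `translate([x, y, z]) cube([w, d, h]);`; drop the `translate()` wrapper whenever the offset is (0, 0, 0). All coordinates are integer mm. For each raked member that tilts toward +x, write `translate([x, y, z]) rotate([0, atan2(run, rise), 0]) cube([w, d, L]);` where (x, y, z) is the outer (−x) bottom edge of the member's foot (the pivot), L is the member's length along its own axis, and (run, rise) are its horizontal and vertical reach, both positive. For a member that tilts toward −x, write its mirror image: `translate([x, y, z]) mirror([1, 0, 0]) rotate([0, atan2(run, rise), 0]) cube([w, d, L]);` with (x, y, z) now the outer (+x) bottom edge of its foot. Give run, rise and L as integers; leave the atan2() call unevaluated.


translate([162, 0, 720]) cube([116, 1228, 78]);
translate([0, 72, 0]) rotate([0, atan2(162, 720), 0]) cube([44, 41, 738]);
translate([440, 72, 0]) mirror([1, 0, 0]) rotate([0, atan2(162, 720), 0]) cube([44, 41, 738]);
translate([0, 1115, 0]) rotate([0, atan2(162, 720), 0]) cube([44, 41, 738]);
translate([440, 1115, 0]) mirror([1, 0, 0]) rotate([0, atan2(162, 720), 0]) cube([44, 41, 738]);


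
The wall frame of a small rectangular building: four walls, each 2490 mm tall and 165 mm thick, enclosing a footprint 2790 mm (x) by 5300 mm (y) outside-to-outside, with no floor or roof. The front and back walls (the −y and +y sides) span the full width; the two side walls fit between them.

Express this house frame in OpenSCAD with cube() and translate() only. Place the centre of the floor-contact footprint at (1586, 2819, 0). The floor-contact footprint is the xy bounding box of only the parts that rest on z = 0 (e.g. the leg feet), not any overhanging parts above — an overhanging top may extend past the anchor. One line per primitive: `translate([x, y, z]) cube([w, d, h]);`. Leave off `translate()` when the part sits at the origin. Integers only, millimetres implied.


translate([191, 169, 0]) cube([2790, 165, 2490]);
translate([191, 5304, 0]) cube([2790, 165, 2490]);
translate([191, 334, 0]) cube([165, 4970, 2490]);
translate([2816, 334, 0]) cube([165, 4970, 2490]);


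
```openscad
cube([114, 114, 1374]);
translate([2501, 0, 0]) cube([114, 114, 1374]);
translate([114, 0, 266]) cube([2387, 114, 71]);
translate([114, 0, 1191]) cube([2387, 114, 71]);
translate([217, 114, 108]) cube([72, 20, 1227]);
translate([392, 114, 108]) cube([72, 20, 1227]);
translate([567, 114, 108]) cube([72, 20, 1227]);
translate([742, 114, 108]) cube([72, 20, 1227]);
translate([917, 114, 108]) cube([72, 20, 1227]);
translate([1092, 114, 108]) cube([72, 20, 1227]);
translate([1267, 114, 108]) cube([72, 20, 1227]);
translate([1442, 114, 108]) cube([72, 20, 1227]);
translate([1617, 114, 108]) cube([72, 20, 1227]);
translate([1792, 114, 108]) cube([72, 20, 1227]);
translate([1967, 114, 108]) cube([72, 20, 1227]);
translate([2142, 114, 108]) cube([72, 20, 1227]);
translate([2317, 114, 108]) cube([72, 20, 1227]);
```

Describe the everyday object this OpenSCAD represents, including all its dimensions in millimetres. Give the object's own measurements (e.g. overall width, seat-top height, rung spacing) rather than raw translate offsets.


A fence section. Two 114×114 mm posts, 1374 mm tall, stand on the floor with a clear span of 2387 mm between their inner faces. Two horizontal rails of 114×71 mm section span the gap between the posts with their undersides at z = 266 mm and z = 1191 mm, flush with the posts' −y face. 13 pickets, each 72 mm wide, 20 mm thick and 1227 mm tall, are fixed to the +y face of the rails with their bottoms at z = 108 mm, spaced across the span with a 103 mm gap after the −x post and between neighbouring pickets, with 112 mm left before the +x post.


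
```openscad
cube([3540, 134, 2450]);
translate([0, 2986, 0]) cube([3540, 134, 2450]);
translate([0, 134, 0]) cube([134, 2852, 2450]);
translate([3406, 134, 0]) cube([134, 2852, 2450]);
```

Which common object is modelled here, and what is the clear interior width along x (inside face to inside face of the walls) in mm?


A house (or room) frame. The interior width is 3272 mm.

Four 2450 mm walls enclosing a rectangle with no floor or roof — a room or house frame. Outside width is 3540 mm and wall thickness is 134 mm, so the interior width is 3540 − 2 × 134 = 3272 mm.


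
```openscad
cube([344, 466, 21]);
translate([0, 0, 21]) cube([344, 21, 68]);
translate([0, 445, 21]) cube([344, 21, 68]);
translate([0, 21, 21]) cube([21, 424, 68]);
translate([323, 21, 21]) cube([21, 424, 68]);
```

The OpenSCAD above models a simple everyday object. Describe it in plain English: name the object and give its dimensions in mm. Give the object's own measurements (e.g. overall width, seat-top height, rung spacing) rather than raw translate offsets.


An open-topped rectangular box: outside dimensions 344×466×89 mm, with a uniform wall and base thickness of 21 mm. The base is a full 344×466 slab on the floor; four walls sit on top of the base. The front and back walls (the −y and +y sides) span the full width; the two side walls fit between them.


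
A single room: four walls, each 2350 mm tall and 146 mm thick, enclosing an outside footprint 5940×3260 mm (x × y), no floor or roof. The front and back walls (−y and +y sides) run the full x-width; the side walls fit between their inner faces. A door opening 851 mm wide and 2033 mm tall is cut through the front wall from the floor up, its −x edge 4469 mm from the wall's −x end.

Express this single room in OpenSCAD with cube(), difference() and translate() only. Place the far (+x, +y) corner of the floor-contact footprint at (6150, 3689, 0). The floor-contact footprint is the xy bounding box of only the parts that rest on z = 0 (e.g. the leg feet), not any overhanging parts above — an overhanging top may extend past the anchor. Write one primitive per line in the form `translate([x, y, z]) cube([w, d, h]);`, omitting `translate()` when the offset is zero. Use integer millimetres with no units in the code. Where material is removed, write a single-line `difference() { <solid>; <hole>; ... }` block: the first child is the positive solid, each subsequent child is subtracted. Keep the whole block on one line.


difference() { translate([210, 429, 0]) cube([5940, 146, 2350]); translate([4679, 429, 0]) cube([851, 146, 2033]); }
translate([210, 3543, 0]) cube([5940, 146, 2350]);
translate([210, 575, 0]) cube([146, 2968, 2350]);
translate([6004, 575, 0]) cube([146, 2968, 2350]);


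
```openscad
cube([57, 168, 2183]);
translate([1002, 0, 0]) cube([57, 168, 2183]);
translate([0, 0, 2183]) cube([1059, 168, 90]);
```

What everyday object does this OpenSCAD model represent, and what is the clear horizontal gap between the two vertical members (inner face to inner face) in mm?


A door frame. The clear opening width is 945 mm.

Two 2183 mm tall posts with a header on top — a door frame. The left jamb is 57 mm wide at x = 0; the right jamb starts at x = 1002. The clear opening is 1002 − 57 = 945 mm.


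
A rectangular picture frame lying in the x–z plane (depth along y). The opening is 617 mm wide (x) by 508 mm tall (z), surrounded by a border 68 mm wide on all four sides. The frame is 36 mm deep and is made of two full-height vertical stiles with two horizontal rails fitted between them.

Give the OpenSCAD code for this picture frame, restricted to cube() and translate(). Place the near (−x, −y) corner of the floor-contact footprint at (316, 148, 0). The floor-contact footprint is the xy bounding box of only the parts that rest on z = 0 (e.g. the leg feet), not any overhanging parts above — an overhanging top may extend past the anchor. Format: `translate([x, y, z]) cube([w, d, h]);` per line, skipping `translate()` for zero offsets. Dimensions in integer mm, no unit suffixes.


translate([316, 148, 0]) cube([68, 36, 644]);
translate([1001, 148, 0]) cube([68, 36, 644]);
translate([384, 148, 0]) cube([617, 36, 68]);
translate([384, 148, 576]) cube([617, 36, 68]);


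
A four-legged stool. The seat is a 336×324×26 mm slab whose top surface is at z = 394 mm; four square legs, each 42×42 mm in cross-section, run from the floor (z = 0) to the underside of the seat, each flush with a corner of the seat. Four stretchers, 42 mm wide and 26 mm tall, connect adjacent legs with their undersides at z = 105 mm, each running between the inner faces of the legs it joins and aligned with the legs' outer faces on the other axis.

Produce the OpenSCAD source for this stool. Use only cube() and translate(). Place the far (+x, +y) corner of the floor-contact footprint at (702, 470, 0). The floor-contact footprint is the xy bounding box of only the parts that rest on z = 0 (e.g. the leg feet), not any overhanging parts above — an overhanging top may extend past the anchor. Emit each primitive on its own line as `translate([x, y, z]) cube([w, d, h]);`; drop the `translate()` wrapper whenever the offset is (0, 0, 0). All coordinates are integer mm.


translate([366, 146, 368]) cube([336, 324, 26]);
translate([366, 146, 0]) cube([42, 42, 368]);
translate([660, 146, 0]) cube([42, 42, 368]);
translate([366, 428, 0]) cube([42, 42, 368]);
translate([660, 428, 0]) cube([42, 42, 368]);
translate([408, 146, 105]) cube([252, 42, 26]);
translate([408, 428, 105]) cube([252, 42, 26]);
translate([366, 188, 105]) cube([42, 240, 26]);
translate([660, 188, 105]) cube([42, 240, 26]);
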